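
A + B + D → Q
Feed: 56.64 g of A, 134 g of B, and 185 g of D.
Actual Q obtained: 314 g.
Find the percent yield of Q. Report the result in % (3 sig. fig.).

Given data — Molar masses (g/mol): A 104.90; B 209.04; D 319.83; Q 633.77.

91.8 %

n(A) = 56.64 / 104.90 = 0.5399 mol
n(B) = 134.0 / 209.04 = 0.6410 mol
n(D) = 185.0 / 319.83 = 0.5784 mol
n/ν → A: 0.5399, B: 0.6410, D: 0.5784; A is limiting.
theoretical n(Q) = (1/1) × 0.5399 = 0.5399 mol → 342.2 g
% yield = 314 / 342.2 × 100 = 91.76 %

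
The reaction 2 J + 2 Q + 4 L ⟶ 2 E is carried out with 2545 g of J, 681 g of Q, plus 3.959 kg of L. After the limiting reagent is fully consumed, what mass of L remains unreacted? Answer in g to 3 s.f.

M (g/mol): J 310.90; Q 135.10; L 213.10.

n(J) = 2545 / 310.90 = 8.186 mol
n(Q) = 681.0 / 135.10 = 5.041 mol
n(L) = 3.959×1000 / 213.10 = 18.58 mol
n/ν for J = 8.186/2 = 4.093
n/ν for Q = 5.041/2 = 2.521
n/ν for L = 18.58/4 = 4.645
Smallest n/ν is Q → limiting reagent.
L consumed = (4/2) × 5.041 = 10.08 mol
L remaining = 18.58 − 10.08 = 8.500 mol
mass = 8.500 × 213.10 = 1811 g

1810 g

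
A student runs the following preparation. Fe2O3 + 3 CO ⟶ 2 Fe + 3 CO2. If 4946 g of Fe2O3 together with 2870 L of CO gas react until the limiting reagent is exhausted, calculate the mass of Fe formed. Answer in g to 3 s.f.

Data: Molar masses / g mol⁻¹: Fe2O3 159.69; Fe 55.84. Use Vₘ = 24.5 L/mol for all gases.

3460 g

n(Fe2O3) = 4946 / 159.69 = 30.97 mol
n(CO) = 2870 / 24.5 = 117.1 mol
n/ν → Fe2O3: 30.97, CO: 39.03; Fe2O3 is limiting.
n(Fe) = (2/1) × 30.97 = 61.94 mol
mass = 61.94 × 55.84 = 3459 g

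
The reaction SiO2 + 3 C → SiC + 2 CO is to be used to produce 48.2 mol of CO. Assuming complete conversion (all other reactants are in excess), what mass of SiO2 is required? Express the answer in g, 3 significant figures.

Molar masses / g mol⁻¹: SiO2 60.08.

1450 g

n(CO) = 48.20 mol
n(SiO2) = (1/2) × 48.20 = 24.10 mol
mass = 24.10 × 60.08 = 1448 g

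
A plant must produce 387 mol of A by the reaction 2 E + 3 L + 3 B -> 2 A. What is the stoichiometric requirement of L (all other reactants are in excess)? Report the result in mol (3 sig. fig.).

581 mol

n(A) = 387.0 mol
n(L) = (3/2) × 387.0 = 580.5 mol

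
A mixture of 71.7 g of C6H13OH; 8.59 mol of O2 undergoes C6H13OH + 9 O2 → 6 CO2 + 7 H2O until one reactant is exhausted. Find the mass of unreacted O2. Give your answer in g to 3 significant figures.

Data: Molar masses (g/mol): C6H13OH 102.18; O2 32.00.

72.8 g

n(C6H13OH) = 71.70 / 102.18 = 0.7017 mol
n(O2) = 8.590 mol
n/ν for C6H13OH = 0.7017/1 = 0.7017
n/ν for O2 = 8.590/9 = 0.9544
Smallest n/ν is C6H13OH → limiting reagent.
O2 consumed = (9/1) × 0.7017 = 6.315 mol
O2 remaining = 8.590 − 6.315 = 2.275 mol
mass = 2.275 × 32.00 = 72.80 g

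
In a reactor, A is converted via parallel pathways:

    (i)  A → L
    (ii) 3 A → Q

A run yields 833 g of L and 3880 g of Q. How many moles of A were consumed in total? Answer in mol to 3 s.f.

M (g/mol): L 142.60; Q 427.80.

33.1 mol

n(L) = 833 / 142.60 = 5.842 mol
n(Q) = 3880 / 427.80 = 9.070 mol
n(A) via (i) = (1/1)×5.842 = 5.842 mol
n(A) via (ii) = (3/1)×9.070 = 27.21 mol
total n(A) = 5.842 + 27.21 = 33.05 mol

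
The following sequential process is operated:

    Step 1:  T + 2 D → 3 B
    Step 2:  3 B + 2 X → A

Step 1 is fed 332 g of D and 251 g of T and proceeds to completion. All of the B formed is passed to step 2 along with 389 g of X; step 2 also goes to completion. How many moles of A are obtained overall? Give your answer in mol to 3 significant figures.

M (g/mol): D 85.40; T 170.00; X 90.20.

Step 1:
n(D) = 332.0 / 85.40 = 3.888 mol
n(T) = 251.0 / 170.00 = 1.476 mol
n/ν → D: 1.944, T: 1.476; T is limiting.
n(B) produced = (3/1) × 1.476 = 4.428 mol
Step 2:
n(B) available = 4.428 mol
n(X) = 389.0 / 90.20 = 4.313 mol
n/ν → B: 1.476, X: 2.157; B is limiting.
n(A) = (1/3) × 4.428 = 1.476 mol

1.48 mol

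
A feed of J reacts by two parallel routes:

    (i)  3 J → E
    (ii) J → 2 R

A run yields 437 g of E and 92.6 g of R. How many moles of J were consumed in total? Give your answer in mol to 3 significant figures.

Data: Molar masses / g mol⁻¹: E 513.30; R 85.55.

n(E) = 437 / 513.30 = 0.8514 mol
n(R) = 92.6 / 85.55 = 1.082 mol
n(J) via (i) = (3/1)×0.8514 = 2.554 mol
n(J) via (ii) = (1/2)×1.082 = 0.5410 mol
total n(J) = 2.554 + 0.5410 = 3.095 mol

3.10 mol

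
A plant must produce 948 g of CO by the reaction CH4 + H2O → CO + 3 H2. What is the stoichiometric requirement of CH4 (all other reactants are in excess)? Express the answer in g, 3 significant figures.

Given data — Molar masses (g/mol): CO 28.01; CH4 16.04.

543 g

n(CO) = 948 / 28.01 = 33.85 mol
n(CH4) = (1/1) × 33.85 = 33.85 mol
mass = 33.85 × 16.04 = 543.0 g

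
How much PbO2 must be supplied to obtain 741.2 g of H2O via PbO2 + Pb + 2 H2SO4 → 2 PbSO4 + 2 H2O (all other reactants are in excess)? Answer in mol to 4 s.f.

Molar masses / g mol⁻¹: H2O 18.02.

n(H2O) = 741.2 / 18.02 = 41.13 mol
n(PbO2) = (1/2) × 41.13 = 20.57 mol

20.57 mol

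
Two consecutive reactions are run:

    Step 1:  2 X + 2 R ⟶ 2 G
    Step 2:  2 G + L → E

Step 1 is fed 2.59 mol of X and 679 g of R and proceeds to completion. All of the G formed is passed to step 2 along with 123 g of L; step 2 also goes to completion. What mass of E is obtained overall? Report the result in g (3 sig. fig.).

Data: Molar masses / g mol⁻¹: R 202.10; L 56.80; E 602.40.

780 g

Step 1:
n(X) = 2.590 mol
n(R) = 679.0 / 202.10 = 3.360 mol
n/ν → X: 1.295, R: 1.680; X is limiting.
n(G) produced = (2/2) × 2.590 = 2.590 mol
Step 2:
n(G) available = 2.590 mol
n(L) = 123.0 / 56.80 = 2.165 mol
n/ν → G: 1.295, L: 2.165; G is limiting.
n(E) = (1/2) × 2.590 = 1.295 mol
mass = 1.295 × 602.40 = 780.1 g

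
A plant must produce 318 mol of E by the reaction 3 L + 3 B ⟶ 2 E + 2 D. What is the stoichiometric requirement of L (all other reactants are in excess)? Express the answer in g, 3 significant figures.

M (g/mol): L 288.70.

138000 g

n(E) = 318.0 mol
n(L) = (3/2) × 318.0 = 477.0 mol
mass = 477.0 × 288.70 = 137700 g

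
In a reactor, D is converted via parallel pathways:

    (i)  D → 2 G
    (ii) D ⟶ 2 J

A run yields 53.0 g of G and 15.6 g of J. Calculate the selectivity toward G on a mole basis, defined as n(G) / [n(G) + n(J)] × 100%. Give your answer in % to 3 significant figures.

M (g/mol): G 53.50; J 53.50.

n(G) = 53.0 / 53.50 = 0.9907 mol
n(J) = 15.6 / 53.50 = 0.2916 mol
selectivity = 0.9907/(0.9907+0.2916) × 100 = 77.26 %

77.3 %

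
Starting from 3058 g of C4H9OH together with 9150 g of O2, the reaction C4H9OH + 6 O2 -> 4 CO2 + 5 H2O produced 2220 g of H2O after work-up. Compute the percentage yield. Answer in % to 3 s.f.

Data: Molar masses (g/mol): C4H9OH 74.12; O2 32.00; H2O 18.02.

59.7 %

n(C4H9OH) = 3058 / 74.12 = 41.26 mol
n(O2) = 9150 / 32.00 = 285.9 mol
n/ν for C4H9OH = 41.26/1 = 41.26
n/ν for O2 = 285.9/6 = 47.65
Smallest n/ν is C4H9OH → limiting reagent.
theoretical n(H2O) = (5/1) × 41.26 = 206.3 mol → 3718 g
% yield = 2220 / 3718 × 100 = 59.71 %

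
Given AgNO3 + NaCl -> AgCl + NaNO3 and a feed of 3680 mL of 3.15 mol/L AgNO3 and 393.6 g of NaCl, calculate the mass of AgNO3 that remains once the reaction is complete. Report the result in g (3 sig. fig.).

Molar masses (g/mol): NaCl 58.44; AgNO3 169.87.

n(AgNO3) = 3.15 × 3680/1000 = 11.59 mol
n(NaCl) = 393.6 / 58.44 = 6.735 mol
n/ν for AgNO3 = 11.59/1 = 11.59
n/ν for NaCl = 6.735/1 = 6.735
Smallest n/ν is NaCl → limiting reagent.
AgNO3 consumed = (1/1) × 6.735 = 6.735 mol
AgNO3 remaining = 11.59 − 6.735 = 4.855 mol
mass = 4.855 × 169.87 = 824.7 g

825 g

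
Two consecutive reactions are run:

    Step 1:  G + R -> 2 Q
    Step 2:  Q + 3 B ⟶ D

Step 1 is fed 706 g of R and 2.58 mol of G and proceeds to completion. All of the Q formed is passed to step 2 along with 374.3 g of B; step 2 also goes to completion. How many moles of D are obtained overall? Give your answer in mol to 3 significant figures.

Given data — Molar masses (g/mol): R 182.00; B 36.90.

Step 1:
n(R) = 706.0 / 182.00 = 3.879 mol
n(G) = 2.580 mol
n/ν → R: 3.879, G: 2.580; G is limiting.
n(Q) produced = (2/1) × 2.580 = 5.160 mol
Step 2:
n(Q) available = 5.160 mol
n(B) = 374.3 / 36.90 = 10.14 mol
n/ν → Q: 5.160, B: 3.380; B is limiting.
n(D) = (1/3) × 10.14 = 3.380 mol

3.38 mol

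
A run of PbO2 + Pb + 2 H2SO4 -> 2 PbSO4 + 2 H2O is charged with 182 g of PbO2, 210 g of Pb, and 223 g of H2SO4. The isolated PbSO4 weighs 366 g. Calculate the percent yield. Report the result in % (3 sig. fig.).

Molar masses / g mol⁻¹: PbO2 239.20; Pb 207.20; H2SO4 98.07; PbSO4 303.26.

n(PbO2) = 182.0 / 239.20 = 0.7609 mol
n(Pb) = 210.0 / 207.20 = 1.014 mol
n(H2SO4) = 223.0 / 98.07 = 2.274 mol
n/ν → PbO2: 0.7609, Pb: 1.014, H2SO4: 1.137; PbO2 is limiting.
theoretical n(PbSO4) = (2/1) × 0.7609 = 1.522 mol → 461.6 g
% yield = 366 / 461.6 × 100 = 79.29 %

79.3 %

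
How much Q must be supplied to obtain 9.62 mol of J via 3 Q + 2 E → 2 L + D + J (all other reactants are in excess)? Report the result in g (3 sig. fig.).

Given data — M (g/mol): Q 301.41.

8700 g

n(J) = 9.620 mol
n(Q) = (3/1) × 9.620 = 28.86 mol
mass = 28.86 × 301.41 = 8699 g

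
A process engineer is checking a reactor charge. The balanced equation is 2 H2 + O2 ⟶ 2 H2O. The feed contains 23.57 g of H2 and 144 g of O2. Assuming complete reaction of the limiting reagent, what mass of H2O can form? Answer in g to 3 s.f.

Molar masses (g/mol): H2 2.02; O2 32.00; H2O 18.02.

n(H2) = 23.57 / 2.02 = 11.67 mol
n(O2) = 144.0 / 32.00 = 4.500 mol
n/ν for H2 = 11.67/2 = 5.835
n/ν for O2 = 4.500/1 = 4.500
Smallest n/ν is O2 → limiting reagent.
n(H2O) = (2/1) × 4.500 = 9.000 mol
mass = 9.000 × 18.02 = 162.2 g

162 g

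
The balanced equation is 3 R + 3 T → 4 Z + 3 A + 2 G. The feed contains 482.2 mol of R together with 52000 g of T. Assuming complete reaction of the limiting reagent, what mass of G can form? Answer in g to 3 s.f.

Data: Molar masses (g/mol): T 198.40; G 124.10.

21700 g

n(R) = 482.2 mol
n(T) = 52000 / 198.40 = 262.1 mol
n/ν for R = 482.2/3 = 160.7
n/ν for T = 262.1/3 = 87.37
Smallest n/ν is T → limiting reagent.
n(G) = (2/3) × 262.1 = 174.7 mol
mass = 174.7 × 124.10 = 21680 g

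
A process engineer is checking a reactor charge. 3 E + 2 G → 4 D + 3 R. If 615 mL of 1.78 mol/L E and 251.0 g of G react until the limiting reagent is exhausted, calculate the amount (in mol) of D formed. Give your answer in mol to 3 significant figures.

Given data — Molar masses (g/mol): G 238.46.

n(E) = 1.78 × 615.0/1000 = 1.095 mol
n(G) = 251.0 / 238.46 = 1.053 mol
n/ν for E = 1.095/3 = 0.3650
n/ν for G = 1.053/2 = 0.5265
Smallest n/ν is E → limiting reagent.
n(D) = (4/3) × 1.095 = 1.460 mol

1.46 mol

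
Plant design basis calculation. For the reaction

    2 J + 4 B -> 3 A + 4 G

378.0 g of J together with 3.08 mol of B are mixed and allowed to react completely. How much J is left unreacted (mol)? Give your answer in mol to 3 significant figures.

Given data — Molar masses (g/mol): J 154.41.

n(J) = 378.0 / 154.41 = 2.448 mol
n(B) = 3.080 mol
n/ν → J: 1.224, B: 0.7700; B is limiting.
J consumed = (2/4) × 3.080 = 1.540 mol
J remaining = 2.448 − 1.540 = 0.9080 mol

0.908 mol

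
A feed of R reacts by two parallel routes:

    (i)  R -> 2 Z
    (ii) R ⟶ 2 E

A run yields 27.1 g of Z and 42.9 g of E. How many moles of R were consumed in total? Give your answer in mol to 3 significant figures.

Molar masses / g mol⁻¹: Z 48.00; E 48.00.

0.729 mol

n(Z) = 27.1 / 48.00 = 0.5646 mol
n(E) = 42.9 / 48.00 = 0.8938 mol
n(R) via (i) = (1/2)×0.5646 = 0.2823 mol
n(R) via (ii) = (1/2)×0.8938 = 0.4469 mol
total n(R) = 0.2823 + 0.4469 = 0.7292 mol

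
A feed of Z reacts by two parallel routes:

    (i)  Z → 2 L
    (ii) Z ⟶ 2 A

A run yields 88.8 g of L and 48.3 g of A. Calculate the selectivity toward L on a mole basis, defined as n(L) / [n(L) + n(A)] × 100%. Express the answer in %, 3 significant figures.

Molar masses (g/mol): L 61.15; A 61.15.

n(L) = 88.8 / 61.15 = 1.452 mol
n(A) = 48.3 / 61.15 = 0.7899 mol
selectivity = 1.452/(1.452+0.7899) × 100 = 64.77 %

64.8 %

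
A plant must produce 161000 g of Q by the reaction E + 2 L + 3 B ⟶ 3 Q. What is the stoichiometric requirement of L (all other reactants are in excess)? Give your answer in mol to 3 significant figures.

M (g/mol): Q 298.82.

n(Q) = 161000 / 298.82 = 538.8 mol
n(L) = (2/3) × 538.8 = 359.2 mol

359 mol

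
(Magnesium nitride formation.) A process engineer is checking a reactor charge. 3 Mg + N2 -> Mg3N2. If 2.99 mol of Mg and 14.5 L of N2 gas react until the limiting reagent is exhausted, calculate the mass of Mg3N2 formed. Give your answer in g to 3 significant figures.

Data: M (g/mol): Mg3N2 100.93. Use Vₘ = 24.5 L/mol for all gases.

n(Mg) = 2.990 mol
n(N2) = 14.50 / 24.5 = 0.5918 mol
n/ν for Mg = 2.990/3 = 0.9967
n/ν for N2 = 0.5918/1 = 0.5918
Smallest n/ν is N2 → limiting reagent.
n(Mg3N2) = (1/1) × 0.5918 = 0.5918 mol
mass = 0.5918 × 100.93 = 59.73 g

59.7 g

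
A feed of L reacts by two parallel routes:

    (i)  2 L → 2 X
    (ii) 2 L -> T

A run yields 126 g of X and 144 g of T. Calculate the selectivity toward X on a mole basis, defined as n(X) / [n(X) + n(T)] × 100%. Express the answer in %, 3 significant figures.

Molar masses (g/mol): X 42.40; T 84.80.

n(X) = 126 / 42.40 = 2.972 mol
n(T) = 144 / 84.80 = 1.698 mol
selectivity = 2.972/(2.972+1.698) × 100 = 63.64 %

63.6 %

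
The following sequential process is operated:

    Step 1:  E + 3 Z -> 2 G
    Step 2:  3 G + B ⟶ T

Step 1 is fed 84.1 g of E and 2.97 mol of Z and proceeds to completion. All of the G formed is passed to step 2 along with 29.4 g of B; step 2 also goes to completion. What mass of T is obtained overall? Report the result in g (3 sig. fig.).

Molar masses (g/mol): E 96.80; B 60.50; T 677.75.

329 g

Step 1:
n(E) = 84.10 / 96.80 = 0.8688 mol
n(Z) = 2.970 mol
n/ν for E = 0.8688/1 = 0.8688
n/ν for Z = 2.970/3 = 0.9900
Smallest n/ν is E → limiting reagent.
n(G) produced = (2/1) × 0.8688 = 1.738 mol
Step 2:
n(G) available = 1.738 mol
n(B) = 29.40 / 60.50 = 0.4860 mol
n/ν for G = 1.738/3 = 0.5793
n/ν for B = 0.4860/1 = 0.4860
Smallest n/ν is B → limiting reagent.
n(T) = (1/1) × 0.4860 = 0.4860 mol
mass = 0.4860 × 677.75 = 329.4 g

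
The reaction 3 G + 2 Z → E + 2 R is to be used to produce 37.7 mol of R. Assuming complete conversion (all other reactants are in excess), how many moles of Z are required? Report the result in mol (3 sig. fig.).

n(R) = 37.70 mol
n(Z) = (2/2) × 37.70 = 37.70 mol

37.7 mol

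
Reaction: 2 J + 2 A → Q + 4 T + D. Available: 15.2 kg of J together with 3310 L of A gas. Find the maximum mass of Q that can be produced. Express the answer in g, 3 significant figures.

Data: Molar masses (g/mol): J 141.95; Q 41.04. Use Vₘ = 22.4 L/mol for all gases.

2200 g

n(J) = 15.20×1000 / 141.95 = 107.1 mol
n(A) = 3310 / 22.4 = 147.8 mol
n/ν for J = 107.1/2 = 53.55
n/ν for A = 147.8/2 = 73.90
Smallest n/ν is J → limiting reagent.
n(Q) = (1/2) × 107.1 = 53.55 mol
mass = 53.55 × 41.04 = 2198 g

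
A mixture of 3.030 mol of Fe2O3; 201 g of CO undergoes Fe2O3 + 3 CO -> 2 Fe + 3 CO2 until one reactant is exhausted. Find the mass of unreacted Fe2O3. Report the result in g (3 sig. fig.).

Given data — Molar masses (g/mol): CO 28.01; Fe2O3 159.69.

102 g

n(Fe2O3) = 3.030 mol
n(CO) = 201.0 / 28.01 = 7.176 mol
n/ν for Fe2O3 = 3.030/1 = 3.030
n/ν for CO = 7.176/3 = 2.392
Smallest n/ν is CO → limiting reagent.
Fe2O3 consumed = (1/3) × 7.176 = 2.392 mol
Fe2O3 remaining = 3.030 − 2.392 = 0.6380 mol
mass = 0.6380 × 159.69 = 101.9 g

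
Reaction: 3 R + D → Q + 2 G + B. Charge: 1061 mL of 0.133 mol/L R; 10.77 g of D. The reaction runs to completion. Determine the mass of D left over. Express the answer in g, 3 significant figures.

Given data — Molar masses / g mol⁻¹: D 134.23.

n(R) = 0.133 × 1061/1000 = 0.1411 mol
n(D) = 10.77 / 134.23 = 0.08024 mol
n/ν → R: 0.04703, D: 0.08024; R is limiting.
D consumed = (1/3) × 0.1411 = 0.04703 mol
D remaining = 0.08024 − 0.04703 = 0.03321 mol
mass = 0.03321 × 134.23 = 4.458 g

4.46 g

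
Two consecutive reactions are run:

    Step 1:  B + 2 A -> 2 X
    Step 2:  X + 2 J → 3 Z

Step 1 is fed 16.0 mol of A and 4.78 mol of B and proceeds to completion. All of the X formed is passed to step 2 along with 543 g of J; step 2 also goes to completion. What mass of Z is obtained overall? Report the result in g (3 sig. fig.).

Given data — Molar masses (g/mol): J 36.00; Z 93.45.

2110 g

Step 1:
n(A) = 16.00 mol
n(B) = 4.780 mol
n/ν for A = 16.00/2 = 8.000
n/ν for B = 4.780/1 = 4.780
Smallest n/ν is B → limiting reagent.
n(X) produced = (2/1) × 4.780 = 9.560 mol
Step 2:
n(X) available = 9.560 mol
n(J) = 543.0 / 36.00 = 15.08 mol
n/ν for X = 9.560/1 = 9.560
n/ν for J = 15.08/2 = 7.540
Smallest n/ν is J → limiting reagent.
n(Z) = (3/2) × 15.08 = 22.62 mol
mass = 22.62 × 93.45 = 2114 g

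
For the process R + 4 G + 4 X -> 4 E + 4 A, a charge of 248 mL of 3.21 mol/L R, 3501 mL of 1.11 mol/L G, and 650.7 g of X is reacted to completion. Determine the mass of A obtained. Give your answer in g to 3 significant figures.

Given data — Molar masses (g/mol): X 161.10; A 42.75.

136 g

n(R) = 3.21 × 248.0/1000 = 0.7961 mol
n(G) = 1.11 × 3501/1000 = 3.886 mol
n(X) = 650.7 / 161.10 = 4.039 mol
n/ν for R = 0.7961/1 = 0.7961
n/ν for G = 3.886/4 = 0.9715
n/ν for X = 4.039/4 = 1.010
Smallest n/ν is R → limiting reagent.
n(A) = (4/1) × 0.7961 = 3.184 mol
mass = 3.184 × 42.75 = 136.1 g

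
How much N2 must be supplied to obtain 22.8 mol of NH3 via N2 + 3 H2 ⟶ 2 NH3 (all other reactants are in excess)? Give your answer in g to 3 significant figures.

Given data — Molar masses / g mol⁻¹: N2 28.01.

n(NH3) = 22.80 mol
n(N2) = (1/2) × 22.80 = 11.40 mol
mass = 11.40 × 28.01 = 319.3 g

319 g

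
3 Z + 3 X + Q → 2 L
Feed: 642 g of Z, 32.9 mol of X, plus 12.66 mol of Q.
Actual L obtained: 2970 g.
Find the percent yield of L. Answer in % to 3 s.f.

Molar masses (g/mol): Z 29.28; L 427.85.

n(Z) = 642.0 / 29.28 = 21.93 mol
n(X) = 32.90 mol
n(Q) = 12.66 mol
n/ν for Z = 21.93/3 = 7.310
n/ν for X = 32.90/3 = 10.97
n/ν for Q = 12.66/1 = 12.66
Smallest n/ν is Z → limiting reagent.
theoretical n(L) = (2/3) × 21.93 = 14.62 mol → 6255 g
% yield = 2970 / 6255 × 100 = 47.48 %

47.5 %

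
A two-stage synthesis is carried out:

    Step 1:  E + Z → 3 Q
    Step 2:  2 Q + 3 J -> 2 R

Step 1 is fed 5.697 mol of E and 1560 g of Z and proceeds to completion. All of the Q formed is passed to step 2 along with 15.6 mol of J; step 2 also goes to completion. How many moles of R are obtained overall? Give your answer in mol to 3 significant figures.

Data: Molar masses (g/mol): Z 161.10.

10.4 mol

Step 1:
n(E) = 5.697 mol
n(Z) = 1560 / 161.10 = 9.683 mol
n/ν for E = 5.697/1 = 5.697
n/ν for Z = 9.683/1 = 9.683
Smallest n/ν is E → limiting reagent.
n(Q) produced = (3/1) × 5.697 = 17.09 mol
Step 2:
n(Q) available = 17.09 mol
n(J) = 15.60 mol
n/ν for Q = 17.09/2 = 8.545
n/ν for J = 15.60/3 = 5.200
Smallest n/ν is J → limiting reagent.
n(R) = (2/3) × 15.60 = 10.40 mol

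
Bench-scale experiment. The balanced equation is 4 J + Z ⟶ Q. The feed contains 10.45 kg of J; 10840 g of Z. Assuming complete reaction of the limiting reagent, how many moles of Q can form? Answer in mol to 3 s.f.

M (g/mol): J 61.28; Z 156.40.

n(J) = 10.45×1000 / 61.28 = 170.5 mol
n(Z) = 10840 / 156.40 = 69.31 mol
n/ν for J = 170.5/4 = 42.63
n/ν for Z = 69.31/1 = 69.31
Smallest n/ν is J → limiting reagent.
n(Q) = (1/4) × 170.5 = 42.63 mol

42.6 mol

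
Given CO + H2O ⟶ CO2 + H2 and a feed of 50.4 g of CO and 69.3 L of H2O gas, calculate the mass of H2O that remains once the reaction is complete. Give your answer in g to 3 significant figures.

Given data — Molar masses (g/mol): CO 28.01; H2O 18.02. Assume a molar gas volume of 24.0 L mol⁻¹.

n(CO) = 50.40 / 28.01 = 1.799 mol
n(H2O) = 69.30 / 24.0 = 2.888 mol
n/ν for CO = 1.799/1 = 1.799
n/ν for H2O = 2.888/1 = 2.888
Smallest n/ν is CO → limiting reagent.
H2O consumed = (1/1) × 1.799 = 1.799 mol
H2O remaining = 2.888 − 1.799 = 1.089 mol
mass = 1.089 × 18.02 = 19.62 g

19.6 g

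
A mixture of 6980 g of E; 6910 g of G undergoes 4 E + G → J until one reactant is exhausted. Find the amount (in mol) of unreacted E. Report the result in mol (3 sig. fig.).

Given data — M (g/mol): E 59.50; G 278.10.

17.9 mol

n(E) = 6980 / 59.50 = 117.3 mol
n(G) = 6910 / 278.10 = 24.85 mol
n/ν for E = 117.3/4 = 29.33
n/ν for G = 24.85/1 = 24.85
Smallest n/ν is G → limiting reagent.
E consumed = (4/1) × 24.85 = 99.40 mol
E remaining = 117.3 − 99.40 = 17.90 mol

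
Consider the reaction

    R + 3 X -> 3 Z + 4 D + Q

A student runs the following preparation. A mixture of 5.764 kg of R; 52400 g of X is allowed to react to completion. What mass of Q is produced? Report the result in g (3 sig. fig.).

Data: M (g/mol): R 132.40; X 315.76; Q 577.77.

n(R) = 5.764×1000 / 132.40 = 43.53 mol
n(X) = 52400 / 315.76 = 165.9 mol
n/ν for R = 43.53/1 = 43.53
n/ν for X = 165.9/3 = 55.30
Smallest n/ν is R → limiting reagent.
n(Q) = (1/1) × 43.53 = 43.53 mol
mass = 43.53 × 577.77 = 25150 g

25200 g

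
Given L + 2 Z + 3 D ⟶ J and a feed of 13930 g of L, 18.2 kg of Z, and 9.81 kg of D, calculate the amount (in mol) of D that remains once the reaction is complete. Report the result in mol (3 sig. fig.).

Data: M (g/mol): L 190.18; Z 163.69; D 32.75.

133 mol

n(L) = 13930 / 190.18 = 73.25 mol
n(Z) = 18.20×1000 / 163.69 = 111.2 mol
n(D) = 9.810×1000 / 32.75 = 299.5 mol
n/ν for L = 73.25/1 = 73.25
n/ν for Z = 111.2/2 = 55.60
n/ν for D = 299.5/3 = 99.83
Smallest n/ν is Z → limiting reagent.
D consumed = (3/2) × 111.2 = 166.8 mol
D remaining = 299.5 − 166.8 = 132.7 mol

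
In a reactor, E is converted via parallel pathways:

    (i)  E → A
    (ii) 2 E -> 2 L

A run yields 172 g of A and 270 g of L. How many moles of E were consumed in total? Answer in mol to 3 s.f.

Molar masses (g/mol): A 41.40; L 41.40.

n(A) = 172 / 41.40 = 4.155 mol
n(L) = 270 / 41.40 = 6.522 mol
n(E) via (i) = (1/1)×4.155 = 4.155 mol
n(E) via (ii) = (2/2)×6.522 = 6.522 mol
total n(E) = 4.155 + 6.522 = 10.68 mol

10.7 mol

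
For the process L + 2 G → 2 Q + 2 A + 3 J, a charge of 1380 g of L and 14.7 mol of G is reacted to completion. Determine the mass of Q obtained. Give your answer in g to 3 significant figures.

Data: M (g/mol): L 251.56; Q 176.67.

1940 g

n(L) = 1380 / 251.56 = 5.486 mol
n(G) = 14.70 mol
n/ν for L = 5.486/1 = 5.486
n/ν for G = 14.70/2 = 7.350
Smallest n/ν is L → limiting reagent.
n(Q) = (2/1) × 5.486 = 10.97 mol
mass = 10.97 × 176.67 = 1938 g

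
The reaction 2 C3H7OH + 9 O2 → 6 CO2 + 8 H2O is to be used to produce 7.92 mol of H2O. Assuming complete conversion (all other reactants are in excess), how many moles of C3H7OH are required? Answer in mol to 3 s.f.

n(H2O) = 7.920 mol
n(C3H7OH) = (2/8) × 7.920 = 1.980 mol

1.98 mol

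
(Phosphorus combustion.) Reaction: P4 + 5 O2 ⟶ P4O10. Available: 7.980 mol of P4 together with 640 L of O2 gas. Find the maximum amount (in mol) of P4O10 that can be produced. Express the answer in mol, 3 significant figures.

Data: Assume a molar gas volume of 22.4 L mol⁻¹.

5.71 mol

n(P4) = 7.980 mol
n(O2) = 640.0 / 22.4 = 28.57 mol
n/ν for P4 = 7.980/1 = 7.980
n/ν for O2 = 28.57/5 = 5.714
Smallest n/ν is O2 → limiting reagent.
n(P4O10) = (1/5) × 28.57 = 5.714 mol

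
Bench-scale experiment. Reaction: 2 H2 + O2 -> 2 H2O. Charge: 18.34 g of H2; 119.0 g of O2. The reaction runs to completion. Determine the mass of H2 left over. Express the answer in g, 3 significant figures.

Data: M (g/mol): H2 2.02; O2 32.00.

3.32 g

n(H2) = 18.34 / 2.02 = 9.079 mol
n(O2) = 119.0 / 32.00 = 3.719 mol
n/ν for H2 = 9.079/2 = 4.540
n/ν for O2 = 3.719/1 = 3.719
Smallest n/ν is O2 → limiting reagent.
H2 consumed = (2/1) × 3.719 = 7.438 mol
H2 remaining = 9.079 − 7.438 = 1.641 mol
mass = 1.641 × 2.02 = 3.315 g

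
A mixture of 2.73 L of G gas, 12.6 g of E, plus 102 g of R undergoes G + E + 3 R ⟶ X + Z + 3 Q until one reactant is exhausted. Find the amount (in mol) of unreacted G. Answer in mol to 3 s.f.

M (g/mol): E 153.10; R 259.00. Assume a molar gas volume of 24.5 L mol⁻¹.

0.0291 mol

n(G) = 2.730 / 24.5 = 0.1114 mol
n(E) = 12.60 / 153.10 = 0.08230 mol
n(R) = 102.0 / 259.00 = 0.3938 mol
n/ν for G = 0.1114/1 = 0.1114
n/ν for E = 0.08230/1 = 0.08230
n/ν for R = 0.3938/3 = 0.1313
Smallest n/ν is E → limiting reagent.
G consumed = (1/1) × 0.08230 = 0.08230 mol
G remaining = 0.1114 − 0.08230 = 0.02910 mol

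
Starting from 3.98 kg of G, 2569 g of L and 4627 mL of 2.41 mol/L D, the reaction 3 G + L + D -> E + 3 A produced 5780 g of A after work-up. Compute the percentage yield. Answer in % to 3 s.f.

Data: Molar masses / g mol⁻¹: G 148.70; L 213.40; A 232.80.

92.8 %

n(G) = 3.980×1000 / 148.70 = 26.77 mol
n(L) = 2569 / 213.40 = 12.04 mol
n(D) = 2.41 × 4627/1000 = 11.15 mol
n/ν → G: 8.923, L: 12.04, D: 11.15; G is limiting.
theoretical n(A) = (3/3) × 26.77 = 26.77 mol → 6232 g
% yield = 5780 / 6232 × 100 = 92.75 %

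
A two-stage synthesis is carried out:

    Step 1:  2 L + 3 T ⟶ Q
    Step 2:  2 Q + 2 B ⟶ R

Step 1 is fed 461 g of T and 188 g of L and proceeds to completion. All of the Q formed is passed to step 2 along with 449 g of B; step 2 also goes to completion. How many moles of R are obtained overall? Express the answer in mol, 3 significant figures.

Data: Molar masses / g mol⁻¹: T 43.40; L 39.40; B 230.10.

0.976 mol

Step 1:
n(T) = 461.0 / 43.40 = 10.62 mol
n(L) = 188.0 / 39.40 = 4.772 mol
n/ν for T = 10.62/3 = 3.540
n/ν for L = 4.772/2 = 2.386
Smallest n/ν is L → limiting reagent.
n(Q) produced = (1/2) × 4.772 = 2.386 mol
Step 2:
n(Q) available = 2.386 mol
n(B) = 449.0 / 230.10 = 1.951 mol
n/ν for Q = 2.386/2 = 1.193
n/ν for B = 1.951/2 = 0.9755
Smallest n/ν is B → limiting reagent.
n(R) = (1/2) × 1.951 = 0.9755 mol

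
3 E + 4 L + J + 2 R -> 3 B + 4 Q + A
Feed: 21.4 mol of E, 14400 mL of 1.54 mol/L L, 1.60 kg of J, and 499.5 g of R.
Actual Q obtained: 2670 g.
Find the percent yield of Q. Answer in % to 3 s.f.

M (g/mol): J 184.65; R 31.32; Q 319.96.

37.6 %

n(E) = 21.40 mol
n(L) = 1.54 × 14400/1000 = 22.18 mol
n(J) = 1.600×1000 / 184.65 = 8.665 mol
n(R) = 499.5 / 31.32 = 15.95 mol
n/ν for E = 21.40/3 = 7.133
n/ν for L = 22.18/4 = 5.545
n/ν for J = 8.665/1 = 8.665
n/ν for R = 15.95/2 = 7.975
Smallest n/ν is L → limiting reagent.
theoretical n(Q) = (4/4) × 22.18 = 22.18 mol → 7097 g
% yield = 2670 / 7097 × 100 = 37.62 %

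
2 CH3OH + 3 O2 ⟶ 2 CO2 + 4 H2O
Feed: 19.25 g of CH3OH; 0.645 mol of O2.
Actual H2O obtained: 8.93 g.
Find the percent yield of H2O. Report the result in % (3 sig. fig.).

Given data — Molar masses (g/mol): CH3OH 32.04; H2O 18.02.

57.6 %

n(CH3OH) = 19.25 / 32.04 = 0.6008 mol
n(O2) = 0.6450 mol
n/ν for CH3OH = 0.6008/2 = 0.3004
n/ν for O2 = 0.6450/3 = 0.2150
Smallest n/ν is O2 → limiting reagent.
theoretical n(H2O) = (4/3) × 0.6450 = 0.8600 mol → 15.50 g
% yield = 8.93 / 15.50 × 100 = 57.61 %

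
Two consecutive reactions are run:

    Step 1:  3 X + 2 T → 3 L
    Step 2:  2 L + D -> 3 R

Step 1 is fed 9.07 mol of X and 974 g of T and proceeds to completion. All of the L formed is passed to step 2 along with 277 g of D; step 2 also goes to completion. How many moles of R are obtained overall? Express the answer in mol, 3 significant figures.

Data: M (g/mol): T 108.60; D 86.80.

9.57 mol

Step 1:
n(X) = 9.070 mol
n(T) = 974.0 / 108.60 = 8.969 mol
n/ν for X = 9.070/3 = 3.023
n/ν for T = 8.969/2 = 4.485
Smallest n/ν is X → limiting reagent.
n(L) produced = (3/3) × 9.070 = 9.070 mol
Step 2:
n(L) available = 9.070 mol
n(D) = 277.0 / 86.80 = 3.191 mol
n/ν for L = 9.070/2 = 4.535
n/ν for D = 3.191/1 = 3.191
Smallest n/ν is D → limiting reagent.
n(R) = (3/1) × 3.191 = 9.573 mol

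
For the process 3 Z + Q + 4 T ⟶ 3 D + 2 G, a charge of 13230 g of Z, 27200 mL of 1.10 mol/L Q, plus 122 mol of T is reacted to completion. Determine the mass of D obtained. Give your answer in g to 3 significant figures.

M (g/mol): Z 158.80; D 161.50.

n(Z) = 13230 / 158.80 = 83.31 mol
n(Q) = 1.10 × 27200/1000 = 29.92 mol
n(T) = 122.0 mol
n/ν for Z = 83.31/3 = 27.77
n/ν for Q = 29.92/1 = 29.92
n/ν for T = 122.0/4 = 30.50
Smallest n/ν is Z → limiting reagent.
n(D) = (3/3) × 83.31 = 83.31 mol
mass = 83.31 × 161.50 = 13450 g

13500 g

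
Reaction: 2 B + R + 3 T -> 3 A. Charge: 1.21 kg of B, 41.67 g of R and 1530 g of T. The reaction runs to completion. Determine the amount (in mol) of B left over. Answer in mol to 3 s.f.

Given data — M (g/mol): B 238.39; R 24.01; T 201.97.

n(B) = 1.210×1000 / 238.39 = 5.076 mol
n(R) = 41.67 / 24.01 = 1.736 mol
n(T) = 1530 / 201.97 = 7.575 mol
n/ν for B = 5.076/2 = 2.538
n/ν for R = 1.736/1 = 1.736
n/ν for T = 7.575/3 = 2.525
Smallest n/ν is R → limiting reagent.
B consumed = (2/1) × 1.736 = 3.472 mol
B remaining = 5.076 − 3.472 = 1.604 mol

1.60 mol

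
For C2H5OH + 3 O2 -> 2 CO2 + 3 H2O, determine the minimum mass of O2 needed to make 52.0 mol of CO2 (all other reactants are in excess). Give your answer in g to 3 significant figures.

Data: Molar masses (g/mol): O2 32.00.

n(CO2) = 52.00 mol
n(O2) = (3/2) × 52.00 = 78.00 mol
mass = 78.00 × 32.00 = 2496 g

2500 g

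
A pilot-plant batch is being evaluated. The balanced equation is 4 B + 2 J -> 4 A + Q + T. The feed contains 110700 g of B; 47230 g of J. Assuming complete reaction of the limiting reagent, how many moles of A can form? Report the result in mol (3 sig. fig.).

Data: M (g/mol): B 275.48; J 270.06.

n(B) = 110700 / 275.48 = 401.8 mol
n(J) = 47230 / 270.06 = 174.9 mol
n/ν for B = 401.8/4 = 100.5
n/ν for J = 174.9/2 = 87.45
Smallest n/ν is J → limiting reagent.
n(A) = (4/2) × 174.9 = 349.8 mol

350 mol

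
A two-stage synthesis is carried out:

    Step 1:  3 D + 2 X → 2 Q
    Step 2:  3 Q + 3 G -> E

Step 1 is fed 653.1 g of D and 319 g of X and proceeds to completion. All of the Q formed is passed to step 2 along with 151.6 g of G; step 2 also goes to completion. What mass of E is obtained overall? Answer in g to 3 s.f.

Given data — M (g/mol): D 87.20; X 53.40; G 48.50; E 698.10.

727 g

Step 1:
n(D) = 653.1 / 87.20 = 7.490 mol
n(X) = 319.0 / 53.40 = 5.974 mol
n/ν for D = 7.490/3 = 2.497
n/ν for X = 5.974/2 = 2.987
Smallest n/ν is D → limiting reagent.
n(Q) produced = (2/3) × 7.490 = 4.993 mol
Step 2:
n(Q) available = 4.993 mol
n(G) = 151.6 / 48.50 = 3.126 mol
n/ν for Q = 4.993/3 = 1.664
n/ν for G = 3.126/3 = 1.042
Smallest n/ν is G → limiting reagent.
n(E) = (1/3) × 3.126 = 1.042 mol
mass = 1.042 × 698.10 = 727.4 g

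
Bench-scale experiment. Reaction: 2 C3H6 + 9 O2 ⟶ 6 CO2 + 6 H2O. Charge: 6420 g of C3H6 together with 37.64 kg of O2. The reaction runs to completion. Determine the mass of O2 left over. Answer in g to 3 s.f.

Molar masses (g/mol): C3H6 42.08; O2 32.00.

15700 g

n(C3H6) = 6420 / 42.08 = 152.6 mol
n(O2) = 37.64×1000 / 32.00 = 1176 mol
n/ν → C3H6: 76.30, O2: 130.7; C3H6 is limiting.
O2 consumed = (9/2) × 152.6 = 686.7 mol
O2 remaining = 1176 − 686.7 = 489.3 mol
mass = 489.3 × 32.00 = 15660 g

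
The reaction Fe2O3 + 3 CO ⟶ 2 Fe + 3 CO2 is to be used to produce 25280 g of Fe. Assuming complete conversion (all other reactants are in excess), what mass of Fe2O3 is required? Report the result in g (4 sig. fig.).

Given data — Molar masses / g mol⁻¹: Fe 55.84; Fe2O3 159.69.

n(Fe) = 25280 / 55.84 = 452.7 mol
n(Fe2O3) = (1/2) × 452.7 = 226.4 mol
mass = 226.4 × 159.69 = 36150 g

36150 g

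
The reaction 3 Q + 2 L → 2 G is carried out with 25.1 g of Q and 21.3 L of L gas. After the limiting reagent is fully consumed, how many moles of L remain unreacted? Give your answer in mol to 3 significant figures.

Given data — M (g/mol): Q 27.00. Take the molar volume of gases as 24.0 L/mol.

n(Q) = 25.10 / 27.00 = 0.9296 mol
n(L) = 21.30 / 24.0 = 0.8875 mol
n/ν → Q: 0.3099, L: 0.4438; Q is limiting.
L consumed = (2/3) × 0.9296 = 0.6197 mol
L remaining = 0.8875 − 0.6197 = 0.2678 mol

0.268 mol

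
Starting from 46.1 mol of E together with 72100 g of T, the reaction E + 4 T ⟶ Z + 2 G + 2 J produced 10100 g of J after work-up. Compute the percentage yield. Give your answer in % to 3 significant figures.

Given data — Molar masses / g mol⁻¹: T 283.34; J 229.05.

47.8 %

n(E) = 46.10 mol
n(T) = 72100 / 283.34 = 254.5 mol
n/ν for E = 46.10/1 = 46.10
n/ν for T = 254.5/4 = 63.63
Smallest n/ν is E → limiting reagent.
theoretical n(J) = (2/1) × 46.10 = 92.20 mol → 21120 g
% yield = 10100 / 21120 × 100 = 47.82 %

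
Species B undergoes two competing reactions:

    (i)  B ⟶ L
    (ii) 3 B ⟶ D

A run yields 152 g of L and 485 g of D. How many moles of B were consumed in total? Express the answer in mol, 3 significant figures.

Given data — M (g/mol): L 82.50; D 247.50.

n(L) = 152 / 82.50 = 1.842 mol
n(D) = 485 / 247.50 = 1.960 mol
n(B) via (i) = (1/1)×1.842 = 1.842 mol
n(B) via (ii) = (3/1)×1.960 = 5.880 mol
total n(B) = 1.842 + 5.880 = 7.722 mol

7.72 mol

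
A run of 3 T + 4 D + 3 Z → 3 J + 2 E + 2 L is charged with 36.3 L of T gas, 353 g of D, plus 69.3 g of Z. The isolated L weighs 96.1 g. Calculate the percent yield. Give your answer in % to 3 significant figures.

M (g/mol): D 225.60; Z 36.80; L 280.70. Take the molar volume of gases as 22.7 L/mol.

n(T) = 36.30 / 22.7 = 1.599 mol
n(D) = 353.0 / 225.60 = 1.565 mol
n(Z) = 69.30 / 36.80 = 1.883 mol
n/ν → T: 0.5330, D: 0.3913, Z: 0.6277; D is limiting.
theoretical n(L) = (2/4) × 1.565 = 0.7825 mol → 219.6 g
% yield = 96.1 / 219.6 × 100 = 43.76 %

43.8 %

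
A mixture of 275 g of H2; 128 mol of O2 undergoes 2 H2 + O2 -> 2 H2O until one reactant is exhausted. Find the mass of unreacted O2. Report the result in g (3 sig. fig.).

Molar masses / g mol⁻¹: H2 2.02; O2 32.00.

1920 g

n(H2) = 275.0 / 2.02 = 136.1 mol
n(O2) = 128.0 mol
n/ν for H2 = 136.1/2 = 68.05
n/ν for O2 = 128.0/1 = 128.0
Smallest n/ν is H2 → limiting reagent.
O2 consumed = (1/2) × 136.1 = 68.05 mol
O2 remaining = 128.0 − 68.05 = 59.95 mol
mass = 59.95 × 32.00 = 1918 g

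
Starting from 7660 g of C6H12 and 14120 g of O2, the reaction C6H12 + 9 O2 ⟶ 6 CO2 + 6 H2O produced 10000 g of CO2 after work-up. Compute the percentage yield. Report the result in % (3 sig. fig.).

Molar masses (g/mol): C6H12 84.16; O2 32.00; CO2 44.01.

77.2 %

n(C6H12) = 7660 / 84.16 = 91.02 mol
n(O2) = 14120 / 32.00 = 441.3 mol
n/ν for C6H12 = 91.02/1 = 91.02
n/ν for O2 = 441.3/9 = 49.03
Smallest n/ν is O2 → limiting reagent.
theoretical n(CO2) = (6/9) × 441.3 = 294.2 mol → 12950 g
% yield = 10000 / 12950 × 100 = 77.22 %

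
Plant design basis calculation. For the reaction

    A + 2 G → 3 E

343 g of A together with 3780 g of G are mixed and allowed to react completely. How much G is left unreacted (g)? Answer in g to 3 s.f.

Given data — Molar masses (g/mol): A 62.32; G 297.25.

n(A) = 343.0 / 62.32 = 5.504 mol
n(G) = 3780 / 297.25 = 12.72 mol
n/ν for A = 5.504/1 = 5.504
n/ν for G = 12.72/2 = 6.360
Smallest n/ν is A → limiting reagent.
G consumed = (2/1) × 5.504 = 11.01 mol
G remaining = 12.72 − 11.01 = 1.710 mol
mass = 1.710 × 297.25 = 508.3 g

508 g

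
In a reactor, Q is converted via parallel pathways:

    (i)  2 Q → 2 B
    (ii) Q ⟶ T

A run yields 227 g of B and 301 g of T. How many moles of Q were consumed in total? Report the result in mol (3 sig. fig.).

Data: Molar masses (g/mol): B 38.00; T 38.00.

n(B) = 227 / 38.00 = 5.974 mol
n(T) = 301 / 38.00 = 7.921 mol
n(Q) via (i) = (2/2)×5.974 = 5.974 mol
n(Q) via (ii) = (1/1)×7.921 = 7.921 mol
total n(Q) = 5.974 + 7.921 = 13.90 mol

13.9 mol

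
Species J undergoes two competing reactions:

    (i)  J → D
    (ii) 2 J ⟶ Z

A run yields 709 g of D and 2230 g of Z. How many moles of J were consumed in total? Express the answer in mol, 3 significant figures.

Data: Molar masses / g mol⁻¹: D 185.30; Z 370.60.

n(D) = 709 / 185.30 = 3.826 mol
n(Z) = 2230 / 370.60 = 6.017 mol
n(J) via (i) = (1/1)×3.826 = 3.826 mol
n(J) via (ii) = (2/1)×6.017 = 12.03 mol
total n(J) = 3.826 + 12.03 = 15.86 mol

15.9 mol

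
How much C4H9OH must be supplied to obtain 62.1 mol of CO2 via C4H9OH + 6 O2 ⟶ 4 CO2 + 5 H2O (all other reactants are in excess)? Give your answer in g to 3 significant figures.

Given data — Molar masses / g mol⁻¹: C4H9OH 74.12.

n(CO2) = 62.10 mol
n(C4H9OH) = (1/4) × 62.10 = 15.53 mol
mass = 15.53 × 74.12 = 1151 g

1150 g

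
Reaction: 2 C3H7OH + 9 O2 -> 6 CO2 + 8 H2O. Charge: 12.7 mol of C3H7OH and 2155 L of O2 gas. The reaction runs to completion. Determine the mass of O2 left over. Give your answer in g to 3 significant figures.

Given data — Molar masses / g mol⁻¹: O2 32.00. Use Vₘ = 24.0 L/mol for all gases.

1040 g

n(C3H7OH) = 12.70 mol
n(O2) = 2155 / 24.0 = 89.79 mol
n/ν for C3H7OH = 12.70/2 = 6.350
n/ν for O2 = 89.79/9 = 9.977
Smallest n/ν is C3H7OH → limiting reagent.
O2 consumed = (9/2) × 12.70 = 57.15 mol
O2 remaining = 89.79 − 57.15 = 32.64 mol
mass = 32.64 × 32.00 = 1044 g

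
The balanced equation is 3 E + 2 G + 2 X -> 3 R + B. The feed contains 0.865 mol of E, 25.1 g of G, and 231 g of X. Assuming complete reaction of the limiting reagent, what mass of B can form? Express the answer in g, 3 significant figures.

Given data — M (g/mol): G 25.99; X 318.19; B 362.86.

n(E) = 0.8650 mol
n(G) = 25.10 / 25.99 = 0.9658 mol
n(X) = 231.0 / 318.19 = 0.7260 mol
n/ν for E = 0.8650/3 = 0.2883
n/ν for G = 0.9658/2 = 0.4829
n/ν for X = 0.7260/2 = 0.3630
Smallest n/ν is E → limiting reagent.
n(B) = (1/3) × 0.8650 = 0.2883 mol
mass = 0.2883 × 362.86 = 104.6 g

105 g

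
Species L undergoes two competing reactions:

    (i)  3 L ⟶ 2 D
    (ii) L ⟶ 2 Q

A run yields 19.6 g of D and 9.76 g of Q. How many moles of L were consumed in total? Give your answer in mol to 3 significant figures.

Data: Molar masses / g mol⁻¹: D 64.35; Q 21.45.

0.684 mol

n(D) = 19.6 / 64.35 = 0.3046 mol
n(Q) = 9.76 / 21.45 = 0.4550 mol
n(L) via (i) = (3/2)×0.3046 = 0.4569 mol
n(L) via (ii) = (1/2)×0.4550 = 0.2275 mol
total n(L) = 0.4569 + 0.2275 = 0.6844 mol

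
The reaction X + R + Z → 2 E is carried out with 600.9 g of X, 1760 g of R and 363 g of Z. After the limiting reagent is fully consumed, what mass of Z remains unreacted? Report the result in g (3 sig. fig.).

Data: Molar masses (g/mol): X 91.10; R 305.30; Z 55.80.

41.3 g

n(X) = 600.9 / 91.10 = 6.596 mol
n(R) = 1760 / 305.30 = 5.765 mol
n(Z) = 363.0 / 55.80 = 6.505 mol
n/ν for X = 6.596/1 = 6.596
n/ν for R = 5.765/1 = 5.765
n/ν for Z = 6.505/1 = 6.505
Smallest n/ν is R → limiting reagent.
Z consumed = (1/1) × 5.765 = 5.765 mol
Z remaining = 6.505 − 5.765 = 0.7400 mol
mass = 0.7400 × 55.80 = 41.29 g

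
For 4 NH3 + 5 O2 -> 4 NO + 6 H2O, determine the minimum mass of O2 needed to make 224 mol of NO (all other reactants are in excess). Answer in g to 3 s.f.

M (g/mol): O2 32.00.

8960 g

n(NO) = 224.0 mol
n(O2) = (5/4) × 224.0 = 280.0 mol
mass = 280.0 × 32.00 = 8960 g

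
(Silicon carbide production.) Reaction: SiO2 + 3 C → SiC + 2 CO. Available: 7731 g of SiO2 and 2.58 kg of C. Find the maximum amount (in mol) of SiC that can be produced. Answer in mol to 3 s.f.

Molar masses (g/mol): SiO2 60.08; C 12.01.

n(SiO2) = 7731 / 60.08 = 128.7 mol
n(C) = 2.580×1000 / 12.01 = 214.8 mol
n/ν → SiO2: 128.7, C: 71.60; C is limiting.
n(SiC) = (1/3) × 214.8 = 71.60 mol

71.6 mol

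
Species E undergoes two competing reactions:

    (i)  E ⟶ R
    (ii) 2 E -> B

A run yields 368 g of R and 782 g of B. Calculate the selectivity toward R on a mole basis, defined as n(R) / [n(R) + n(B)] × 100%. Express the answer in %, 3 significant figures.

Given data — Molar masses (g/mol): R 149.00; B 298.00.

n(R) = 368 / 149.00 = 2.470 mol
n(B) = 782 / 298.00 = 2.624 mol
selectivity = 2.470/(2.470+2.624) × 100 = 48.49 %

48.5 %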